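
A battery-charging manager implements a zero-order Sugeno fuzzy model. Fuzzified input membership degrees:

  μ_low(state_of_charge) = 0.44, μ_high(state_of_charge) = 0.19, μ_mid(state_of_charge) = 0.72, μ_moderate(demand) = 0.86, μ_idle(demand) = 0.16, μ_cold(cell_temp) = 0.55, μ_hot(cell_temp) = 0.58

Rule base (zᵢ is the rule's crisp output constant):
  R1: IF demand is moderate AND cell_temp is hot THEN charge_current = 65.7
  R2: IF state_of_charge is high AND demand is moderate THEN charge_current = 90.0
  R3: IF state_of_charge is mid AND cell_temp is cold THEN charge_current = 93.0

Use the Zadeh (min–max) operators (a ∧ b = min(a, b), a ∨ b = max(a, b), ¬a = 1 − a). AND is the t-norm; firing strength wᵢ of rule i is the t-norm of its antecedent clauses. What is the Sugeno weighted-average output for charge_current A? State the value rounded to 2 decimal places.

R1 (z=65.7): moderate=0.86, hot=0.58; AND[min(a, b)] → w = 0.58
R2 (z=90.0): high=0.19, moderate=0.86; AND[min(a, b)] → w = 0.19
R3 (z=93.0): mid=0.72, cold=0.55; AND[min(a, b)] → w = 0.55
Weighted average = (0.58·65.7 + 0.19·90.0 + 0.55·93.0) / (0.58 + 0.19 + 0.55)
  = 106.3560 / 1.3200 = 80.57

80.57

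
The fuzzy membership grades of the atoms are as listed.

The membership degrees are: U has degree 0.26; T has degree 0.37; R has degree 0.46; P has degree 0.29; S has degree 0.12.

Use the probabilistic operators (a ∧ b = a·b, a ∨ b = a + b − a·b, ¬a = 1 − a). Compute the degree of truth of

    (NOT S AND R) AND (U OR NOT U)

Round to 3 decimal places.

0.327

NOT S = 1 − 0.1200 = 0.8800
NOT S AND R = a·b on (0.8800, 0.4600) = 0.4048
NOT U = 1 − 0.2600 = 0.7400
U OR NOT U = a + b − a·b on (0.2600, 0.7400) = 0.8076
(NOT S AND R) AND (U OR NOT U) = a·b on (0.4048, 0.8076) = 0.3269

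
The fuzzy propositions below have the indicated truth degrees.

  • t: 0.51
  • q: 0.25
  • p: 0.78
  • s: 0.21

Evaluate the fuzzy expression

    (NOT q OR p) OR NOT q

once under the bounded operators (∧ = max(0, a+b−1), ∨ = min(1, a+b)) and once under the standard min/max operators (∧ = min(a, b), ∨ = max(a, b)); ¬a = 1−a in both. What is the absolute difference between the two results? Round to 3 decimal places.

0.220

Under bounded:
  NOT q = 1 − 0.25 = 0.75
  NOT q OR p = min(1, a+b) on (0.75, 0.78) = 1.00
  NOT q = 1 − 0.25 = 0.75
  (NOT q OR p) OR NOT q = min(1, a+b) on (1.00, 0.75) = 1.00
  → value = 1.0000
Under standard min/max:
  NOT q = 1 − 0.25 = 0.75
  NOT q OR p = max(a, b) on (0.75, 0.78) = 0.78
  NOT q = 1 − 0.25 = 0.75
  (NOT q OR p) OR NOT q = max(a, b) on (0.78, 0.75) = 0.78
  → value = 0.7800
|1.0000 − 0.7800| = 0.220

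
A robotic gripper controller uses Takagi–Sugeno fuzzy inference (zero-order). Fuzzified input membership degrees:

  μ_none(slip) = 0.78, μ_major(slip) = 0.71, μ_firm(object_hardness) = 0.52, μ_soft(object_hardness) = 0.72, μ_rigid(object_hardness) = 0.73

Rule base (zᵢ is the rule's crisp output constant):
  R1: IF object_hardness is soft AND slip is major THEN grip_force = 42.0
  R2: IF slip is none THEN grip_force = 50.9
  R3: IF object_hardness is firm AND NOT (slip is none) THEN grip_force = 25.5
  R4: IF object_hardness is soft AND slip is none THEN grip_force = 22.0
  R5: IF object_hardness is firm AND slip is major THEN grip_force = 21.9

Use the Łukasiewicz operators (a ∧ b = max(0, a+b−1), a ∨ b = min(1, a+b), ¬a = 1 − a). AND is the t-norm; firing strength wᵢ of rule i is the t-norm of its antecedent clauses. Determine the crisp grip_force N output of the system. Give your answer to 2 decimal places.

R1 (z=42.0): soft=0.72, major=0.71; AND[max(0, a+b−1)] → w = 0.43
R2 (z=50.9): none=0.78 → w = 0.78
R3 (z=25.5): firm=0.52, ¬none=1−0.78=0.22; AND[max(0, a+b−1)] → w = 0.00
R4 (z=22.0): soft=0.72, none=0.78; AND[max(0, a+b−1)] → w = 0.50
R5 (z=21.9): firm=0.52, major=0.71; AND[max(0, a+b−1)] → w = 0.23
Weighted average = (0.43·42.0 + 0.78·50.9 + 0.00·25.5 + 0.50·22.0 + 0.23·21.9) / (0.43 + 0.78 + 0.00 + 0.50 + 0.23)
  = 73.7990 / 1.9400 = 38.04

38.04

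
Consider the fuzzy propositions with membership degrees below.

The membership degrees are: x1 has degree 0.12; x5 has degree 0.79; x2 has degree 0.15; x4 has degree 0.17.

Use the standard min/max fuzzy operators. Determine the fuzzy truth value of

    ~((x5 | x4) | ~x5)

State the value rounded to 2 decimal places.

x5 | x4 = max(a, b) on (0.79, 0.17) = 0.79
~x5 = 1 − 0.79 = 0.21
(x5 | x4) | ~x5 = max(a, b) on (0.79, 0.21) = 0.79
~((x5 | x4) | ~x5) = 1 − 0.79 = 0.21

0.21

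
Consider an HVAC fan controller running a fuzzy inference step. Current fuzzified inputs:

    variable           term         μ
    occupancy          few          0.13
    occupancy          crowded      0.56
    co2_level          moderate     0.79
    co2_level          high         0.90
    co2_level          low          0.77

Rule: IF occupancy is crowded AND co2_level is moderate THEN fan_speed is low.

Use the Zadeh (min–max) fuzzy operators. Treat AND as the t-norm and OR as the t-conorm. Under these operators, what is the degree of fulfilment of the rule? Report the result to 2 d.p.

firing strength: crowded=0.56, moderate=0.79; AND[min(a, b)] → w = 0.56

0.56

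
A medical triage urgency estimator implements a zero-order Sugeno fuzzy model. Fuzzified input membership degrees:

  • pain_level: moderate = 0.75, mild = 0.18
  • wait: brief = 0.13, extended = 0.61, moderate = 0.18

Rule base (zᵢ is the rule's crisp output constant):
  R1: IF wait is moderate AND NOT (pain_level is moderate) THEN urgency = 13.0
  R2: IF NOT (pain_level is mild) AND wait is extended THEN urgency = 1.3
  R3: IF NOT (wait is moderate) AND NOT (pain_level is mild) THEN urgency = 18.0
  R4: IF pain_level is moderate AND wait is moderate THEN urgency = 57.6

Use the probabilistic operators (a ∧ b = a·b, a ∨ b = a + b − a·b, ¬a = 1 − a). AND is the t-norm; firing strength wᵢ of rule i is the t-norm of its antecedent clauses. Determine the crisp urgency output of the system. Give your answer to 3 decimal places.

R1 (z=13.0): moderate=0.18, ¬moderate=1−0.75=0.25; AND[a·b] → w = 0.0450
R2 (z=1.3): ¬mild=1−0.18=0.82, extended=0.61; AND[a·b] → w = 0.5002
R3 (z=18.0): ¬moderate=1−0.18=0.82, ¬mild=1−0.18=0.82; AND[a·b] → w = 0.6724
R4 (z=57.6): moderate=0.75, moderate=0.18; AND[a·b] → w = 0.1350
Weighted average = (0.0450·13.0 + 0.5002·1.3 + 0.6724·18.0 + 0.1350·57.6) / (0.0450 + 0.5002 + 0.6724 + 0.1350)
  = 21.1145 / 1.3526 = 15.610

15.610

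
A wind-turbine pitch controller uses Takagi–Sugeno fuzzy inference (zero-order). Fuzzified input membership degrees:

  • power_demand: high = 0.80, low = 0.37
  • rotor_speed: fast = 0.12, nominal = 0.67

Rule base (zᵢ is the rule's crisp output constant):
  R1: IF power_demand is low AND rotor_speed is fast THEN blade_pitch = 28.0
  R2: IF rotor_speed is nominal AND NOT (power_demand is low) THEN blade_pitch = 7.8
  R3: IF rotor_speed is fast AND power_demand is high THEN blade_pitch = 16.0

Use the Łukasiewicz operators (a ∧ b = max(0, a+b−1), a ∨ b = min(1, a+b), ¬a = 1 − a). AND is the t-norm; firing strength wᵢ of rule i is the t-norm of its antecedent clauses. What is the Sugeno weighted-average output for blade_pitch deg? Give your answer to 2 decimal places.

7.80

R1 (z=28.0): low=0.37, fast=0.12; AND[max(0, a+b−1)] → w = 0.00
R2 (z=7.8): nominal=0.67, ¬low=1−0.37=0.63; AND[max(0, a+b−1)] → w = 0.30
R3 (z=16.0): fast=0.12, high=0.80; AND[max(0, a+b−1)] → w = 0.00
Weighted average = (0.00·28.0 + 0.30·7.8 + 0.00·16.0) / (0.00 + 0.30 + 0.00)
  = 2.3400 / 0.3000 = 7.80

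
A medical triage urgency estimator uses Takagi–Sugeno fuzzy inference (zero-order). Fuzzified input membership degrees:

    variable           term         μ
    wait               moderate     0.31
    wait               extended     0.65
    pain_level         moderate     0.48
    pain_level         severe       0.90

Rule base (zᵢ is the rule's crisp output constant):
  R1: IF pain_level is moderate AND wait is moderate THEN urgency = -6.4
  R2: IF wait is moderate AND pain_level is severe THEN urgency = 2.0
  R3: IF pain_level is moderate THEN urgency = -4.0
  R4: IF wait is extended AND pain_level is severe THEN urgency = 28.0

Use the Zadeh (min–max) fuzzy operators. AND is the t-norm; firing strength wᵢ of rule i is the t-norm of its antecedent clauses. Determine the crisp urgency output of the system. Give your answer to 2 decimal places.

8.52

R1 (z=-6.4): moderate=0.48, moderate=0.31; AND[min(a, b)] → w = 0.31
R2 (z=2.0): moderate=0.31, severe=0.90; AND[min(a, b)] → w = 0.31
R3 (z=-4.0): moderate=0.48 → w = 0.48
R4 (z=28.0): extended=0.65, severe=0.90; AND[min(a, b)] → w = 0.65
Weighted average = (0.31·-6.4 + 0.31·2.0 + 0.48·-4.0 + 0.65·28.0) / (0.31 + 0.31 + 0.48 + 0.65)
  = 14.9160 / 1.7500 = 8.52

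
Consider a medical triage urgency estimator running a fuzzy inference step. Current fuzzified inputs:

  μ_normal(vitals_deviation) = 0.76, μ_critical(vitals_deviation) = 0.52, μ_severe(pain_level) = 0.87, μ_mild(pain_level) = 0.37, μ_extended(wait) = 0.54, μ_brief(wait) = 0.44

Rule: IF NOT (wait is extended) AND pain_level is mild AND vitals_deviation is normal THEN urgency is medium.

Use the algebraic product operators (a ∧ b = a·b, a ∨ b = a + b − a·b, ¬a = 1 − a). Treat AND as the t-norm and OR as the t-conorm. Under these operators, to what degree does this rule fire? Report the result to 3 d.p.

0.129

firing strength: ¬extended=1−0.54=0.46, mild=0.37, normal=0.76; AND[a·b] → w = 0.1294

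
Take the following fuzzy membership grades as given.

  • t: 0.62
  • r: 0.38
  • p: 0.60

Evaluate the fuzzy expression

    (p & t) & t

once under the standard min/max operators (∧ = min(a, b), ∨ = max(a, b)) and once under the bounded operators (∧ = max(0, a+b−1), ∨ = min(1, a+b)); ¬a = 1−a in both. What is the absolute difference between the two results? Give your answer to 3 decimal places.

Under standard min/max:
  p & t = min(a, b) on (0.60, 0.62) = 0.60
  (p & t) & t = min(a, b) on (0.60, 0.62) = 0.60
  → value = 0.6000
Under bounded:
  p & t = max(0, a+b−1) on (0.60, 0.62) = 0.22
  (p & t) & t = max(0, a+b−1) on (0.22, 0.62) = 0.00
  → value = 0.0000
|0.6000 − 0.0000| = 0.600

0.600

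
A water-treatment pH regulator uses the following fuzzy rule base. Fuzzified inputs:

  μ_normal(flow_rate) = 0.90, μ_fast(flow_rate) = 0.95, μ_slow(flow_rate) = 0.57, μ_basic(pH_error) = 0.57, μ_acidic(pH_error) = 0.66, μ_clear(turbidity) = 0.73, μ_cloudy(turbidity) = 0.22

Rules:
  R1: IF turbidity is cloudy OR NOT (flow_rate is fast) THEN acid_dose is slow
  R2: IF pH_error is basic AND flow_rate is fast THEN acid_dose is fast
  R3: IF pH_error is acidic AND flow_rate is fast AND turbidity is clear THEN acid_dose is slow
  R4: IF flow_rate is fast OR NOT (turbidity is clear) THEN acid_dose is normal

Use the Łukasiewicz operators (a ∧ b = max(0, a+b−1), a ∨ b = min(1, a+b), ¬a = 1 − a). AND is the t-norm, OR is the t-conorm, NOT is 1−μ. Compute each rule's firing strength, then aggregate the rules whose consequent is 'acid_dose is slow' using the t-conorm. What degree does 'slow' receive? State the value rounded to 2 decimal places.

0.61

R1: cloudy=0.22, ¬fast=1−0.95=0.05; OR[min(1, a+b)] → w = 0.27
R2: basic=0.57, fast=0.95; AND[max(0, a+b−1)] → w = 0.52
R3: acidic=0.66, fast=0.95, clear=0.73; AND[max(0, a+b−1)] → w = 0.34
R4: fast=0.95, ¬clear=1−0.73=0.27; OR[min(1, a+b)] → w = 1.00
Rules with consequent 'slow': {R1, R3} → strengths 0.27, 0.34
Aggregate via t-conorm [min(1, a+b)]: 0.61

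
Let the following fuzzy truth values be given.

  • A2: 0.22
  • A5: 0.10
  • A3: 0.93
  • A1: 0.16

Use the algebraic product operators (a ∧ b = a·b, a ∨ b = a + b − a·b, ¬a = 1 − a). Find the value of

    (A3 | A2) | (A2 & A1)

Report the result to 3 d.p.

A3 | A2 = a + b − a·b on (0.9300, 0.2200) = 0.9454
A2 & A1 = a·b on (0.2200, 0.1600) = 0.0352
(A3 | A2) | (A2 & A1) = a + b − a·b on (0.9454, 0.0352) = 0.9473

0.947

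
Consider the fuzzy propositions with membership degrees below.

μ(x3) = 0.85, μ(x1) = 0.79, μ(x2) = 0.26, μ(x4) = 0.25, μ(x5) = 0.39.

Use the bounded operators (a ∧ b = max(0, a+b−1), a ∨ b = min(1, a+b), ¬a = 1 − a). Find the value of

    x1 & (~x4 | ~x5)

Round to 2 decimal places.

~x4 = 1 − 0.25 = 0.75
~x5 = 1 − 0.39 = 0.61
~x4 | ~x5 = min(1, a+b) on (0.75, 0.61) = 1.00
x1 & (~x4 | ~x5) = max(0, a+b−1) on (0.79, 1.00) = 0.79

0.79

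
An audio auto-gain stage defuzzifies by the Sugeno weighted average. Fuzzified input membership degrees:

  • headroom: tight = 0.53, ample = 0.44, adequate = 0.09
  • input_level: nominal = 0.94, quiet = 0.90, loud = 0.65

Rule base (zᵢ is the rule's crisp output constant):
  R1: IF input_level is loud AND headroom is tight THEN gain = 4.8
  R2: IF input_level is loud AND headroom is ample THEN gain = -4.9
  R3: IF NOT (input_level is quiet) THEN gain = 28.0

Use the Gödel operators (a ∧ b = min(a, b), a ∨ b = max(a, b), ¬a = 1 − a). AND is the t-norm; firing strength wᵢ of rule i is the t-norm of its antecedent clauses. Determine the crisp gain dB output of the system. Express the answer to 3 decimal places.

2.979

R1 (z=4.8): loud=0.65, tight=0.53; AND[min(a, b)] → w = 0.53
R2 (z=-4.9): loud=0.65, ample=0.44; AND[min(a, b)] → w = 0.44
R3 (z=28.0): ¬quiet=1−0.90=0.10 → w = 0.10
Weighted average = (0.53·4.8 + 0.44·-4.9 + 0.10·28.0) / (0.53 + 0.44 + 0.10)
  = 3.1880 / 1.0700 = 2.979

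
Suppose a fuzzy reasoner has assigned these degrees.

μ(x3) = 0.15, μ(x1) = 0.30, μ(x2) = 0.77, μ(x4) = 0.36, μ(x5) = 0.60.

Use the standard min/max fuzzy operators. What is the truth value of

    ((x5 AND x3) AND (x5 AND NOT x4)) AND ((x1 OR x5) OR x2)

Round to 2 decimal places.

x5 AND x3 = min(a, b) on (0.60, 0.15) = 0.15
NOT x4 = 1 − 0.36 = 0.64
x5 AND NOT x4 = min(a, b) on (0.60, 0.64) = 0.60
(x5 AND x3) AND (x5 AND NOT x4) = min(a, b) on (0.15, 0.60) = 0.15
x1 OR x5 = max(a, b) on (0.30, 0.60) = 0.60
(x1 OR x5) OR x2 = max(a, b) on (0.60, 0.77) = 0.77
((x5 AND x3) AND (x5 AND NOT x4)) AND ((x1 OR x5) OR x2) = min(a, b) on (0.15, 0.77) = 0.15

0.15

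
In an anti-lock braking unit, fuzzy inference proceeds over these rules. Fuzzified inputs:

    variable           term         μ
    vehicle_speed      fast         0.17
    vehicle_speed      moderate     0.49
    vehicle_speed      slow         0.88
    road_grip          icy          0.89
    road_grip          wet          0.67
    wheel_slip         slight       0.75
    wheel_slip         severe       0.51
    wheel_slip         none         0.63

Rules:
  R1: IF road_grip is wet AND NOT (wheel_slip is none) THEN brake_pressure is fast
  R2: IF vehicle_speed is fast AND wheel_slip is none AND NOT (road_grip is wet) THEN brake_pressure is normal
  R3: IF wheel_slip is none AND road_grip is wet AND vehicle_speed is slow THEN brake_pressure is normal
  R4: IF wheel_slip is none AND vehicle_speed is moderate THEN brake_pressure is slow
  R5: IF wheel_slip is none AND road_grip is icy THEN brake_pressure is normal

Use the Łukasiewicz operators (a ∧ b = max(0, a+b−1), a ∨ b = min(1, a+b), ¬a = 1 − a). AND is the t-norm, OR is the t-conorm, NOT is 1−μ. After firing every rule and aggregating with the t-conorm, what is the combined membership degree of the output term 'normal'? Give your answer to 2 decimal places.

R1: wet=0.67, ¬none=1−0.63=0.37; AND[max(0, a+b−1)] → w = 0.04
R2: fast=0.17, none=0.63, ¬wet=1−0.67=0.33; AND[max(0, a+b−1)] → w = 0.00
R3: none=0.63, wet=0.67, slow=0.88; AND[max(0, a+b−1)] → w = 0.18
R4: none=0.63, moderate=0.49; AND[max(0, a+b−1)] → w = 0.12
R5: none=0.63, icy=0.89; AND[max(0, a+b−1)] → w = 0.52
Rules with consequent 'normal': {R2, R3, R5} → strengths 0.00, 0.18, 0.52
Aggregate via t-conorm [min(1, a+b)]: 0.70

0.70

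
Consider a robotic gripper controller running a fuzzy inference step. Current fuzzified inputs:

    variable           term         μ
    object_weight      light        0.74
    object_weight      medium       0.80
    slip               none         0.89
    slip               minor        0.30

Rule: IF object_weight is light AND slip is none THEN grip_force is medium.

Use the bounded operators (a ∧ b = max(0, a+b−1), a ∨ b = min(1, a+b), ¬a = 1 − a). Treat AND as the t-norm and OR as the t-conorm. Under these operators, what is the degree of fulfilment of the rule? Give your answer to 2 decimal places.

0.63

firing strength: light=0.74, none=0.89; AND[max(0, a+b−1)] → w = 0.63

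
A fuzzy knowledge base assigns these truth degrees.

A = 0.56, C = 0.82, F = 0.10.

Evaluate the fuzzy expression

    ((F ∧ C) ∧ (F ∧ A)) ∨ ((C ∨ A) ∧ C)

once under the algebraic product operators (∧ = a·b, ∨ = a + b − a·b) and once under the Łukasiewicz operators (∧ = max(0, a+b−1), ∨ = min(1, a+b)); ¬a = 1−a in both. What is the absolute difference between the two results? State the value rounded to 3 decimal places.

Under algebraic product:
  F ∧ C = a·b on (0.1000, 0.8200) = 0.0820
  F ∧ A = a·b on (0.1000, 0.5600) = 0.0560
  (F ∧ C) ∧ (F ∧ A) = a·b on (0.0820, 0.0560) = 0.0046
  C ∨ A = a + b − a·b on (0.8200, 0.5600) = 0.9208
  (C ∨ A) ∧ C = a·b on (0.9208, 0.8200) = 0.7551
  ((F ∧ C) ∧ (F ∧ A)) ∨ ((C ∨ A) ∧ C) = a + b − a·b on (0.0046, 0.7551) = 0.7562
  → value = 0.7562
Under Łukasiewicz:
  F ∧ C = max(0, a+b−1) on (0.10, 0.82) = 0.00
  F ∧ A = max(0, a+b−1) on (0.10, 0.56) = 0.00
  (F ∧ C) ∧ (F ∧ A) = max(0, a+b−1) on (0.00, 0.00) = 0.00
  C ∨ A = min(1, a+b) on (0.82, 0.56) = 1.00
  (C ∨ A) ∧ C = max(0, a+b−1) on (1.00, 0.82) = 0.82
  ((F ∧ C) ∧ (F ∧ A)) ∨ ((C ∨ A) ∧ C) = min(1, a+b) on (0.00, 0.82) = 0.82
  → value = 0.8200
|0.7562 − 0.8200| = 0.064

0.064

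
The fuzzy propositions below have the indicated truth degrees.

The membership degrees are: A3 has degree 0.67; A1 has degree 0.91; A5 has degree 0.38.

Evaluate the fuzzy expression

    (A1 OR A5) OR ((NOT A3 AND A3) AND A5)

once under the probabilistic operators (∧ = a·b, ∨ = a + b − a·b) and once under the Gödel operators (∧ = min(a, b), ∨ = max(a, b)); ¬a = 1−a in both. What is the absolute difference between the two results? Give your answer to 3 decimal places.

Under probabilistic:
  A1 OR A5 = a + b − a·b on (0.9100, 0.3800) = 0.9442
  NOT A3 = 1 − 0.6700 = 0.3300
  NOT A3 AND A3 = a·b on (0.3300, 0.6700) = 0.2211
  (NOT A3 AND A3) AND A5 = a·b on (0.2211, 0.3800) = 0.0840
  (A1 OR A5) OR ((NOT A3 AND A3) AND A5) = a + b − a·b on (0.9442, 0.0840) = 0.9489
  → value = 0.9489
Under Gödel:
  A1 OR A5 = max(a, b) on (0.91, 0.38) = 0.91
  NOT A3 = 1 − 0.67 = 0.33
  NOT A3 AND A3 = min(a, b) on (0.33, 0.67) = 0.33
  (NOT A3 AND A3) AND A5 = min(a, b) on (0.33, 0.38) = 0.33
  (A1 OR A5) OR ((NOT A3 AND A3) AND A5) = max(a, b) on (0.91, 0.33) = 0.91
  → value = 0.9100
|0.9489 − 0.9100| = 0.039

0.039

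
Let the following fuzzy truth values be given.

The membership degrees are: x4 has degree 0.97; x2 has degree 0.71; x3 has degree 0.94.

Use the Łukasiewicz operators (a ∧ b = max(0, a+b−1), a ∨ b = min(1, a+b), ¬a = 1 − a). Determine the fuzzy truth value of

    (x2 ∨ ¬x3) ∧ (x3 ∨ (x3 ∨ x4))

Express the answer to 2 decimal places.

¬x3 = 1 − 0.94 = 0.06
x2 ∨ ¬x3 = min(1, a+b) on (0.71, 0.06) = 0.77
x3 ∨ x4 = min(1, a+b) on (0.94, 0.97) = 1.00
x3 ∨ (x3 ∨ x4) = min(1, a+b) on (0.94, 1.00) = 1.00
(x2 ∨ ¬x3) ∧ (x3 ∨ (x3 ∨ x4)) = max(0, a+b−1) on (0.77, 1.00) = 0.77

0.77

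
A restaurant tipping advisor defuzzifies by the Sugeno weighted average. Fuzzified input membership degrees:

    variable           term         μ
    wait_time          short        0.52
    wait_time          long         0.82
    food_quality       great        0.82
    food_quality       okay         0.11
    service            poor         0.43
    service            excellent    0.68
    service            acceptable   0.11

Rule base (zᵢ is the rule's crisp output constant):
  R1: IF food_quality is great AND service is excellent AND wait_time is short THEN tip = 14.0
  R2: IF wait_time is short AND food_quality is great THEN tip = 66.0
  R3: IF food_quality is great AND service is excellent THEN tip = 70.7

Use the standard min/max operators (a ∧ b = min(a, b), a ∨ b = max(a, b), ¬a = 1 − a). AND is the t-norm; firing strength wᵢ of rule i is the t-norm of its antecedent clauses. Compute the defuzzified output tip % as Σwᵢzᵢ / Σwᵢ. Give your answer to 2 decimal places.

52.14

R1 (z=14.0): great=0.82, excellent=0.68, short=0.52; AND[min(a, b)] → w = 0.52
R2 (z=66.0): short=0.52, great=0.82; AND[min(a, b)] → w = 0.52
R3 (z=70.7): great=0.82, excellent=0.68; AND[min(a, b)] → w = 0.68
Weighted average = (0.52·14.0 + 0.52·66.0 + 0.68·70.7) / (0.52 + 0.52 + 0.68)
  = 89.6760 / 1.7200 = 52.14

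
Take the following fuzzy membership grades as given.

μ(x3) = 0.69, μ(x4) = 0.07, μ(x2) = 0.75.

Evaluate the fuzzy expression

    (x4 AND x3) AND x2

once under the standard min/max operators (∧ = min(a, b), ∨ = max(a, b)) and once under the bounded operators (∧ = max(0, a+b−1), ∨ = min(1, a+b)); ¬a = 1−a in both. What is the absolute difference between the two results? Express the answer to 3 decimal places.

0.070

Under standard min/max:
  x4 AND x3 = min(a, b) on (0.07, 0.69) = 0.07
  (x4 AND x3) AND x2 = min(a, b) on (0.07, 0.75) = 0.07
  → value = 0.0700
Under bounded:
  x4 AND x3 = max(0, a+b−1) on (0.07, 0.69) = 0.00
  (x4 AND x3) AND x2 = max(0, a+b−1) on (0.00, 0.75) = 0.00
  → value = 0.0000
|0.0700 − 0.0000| = 0.070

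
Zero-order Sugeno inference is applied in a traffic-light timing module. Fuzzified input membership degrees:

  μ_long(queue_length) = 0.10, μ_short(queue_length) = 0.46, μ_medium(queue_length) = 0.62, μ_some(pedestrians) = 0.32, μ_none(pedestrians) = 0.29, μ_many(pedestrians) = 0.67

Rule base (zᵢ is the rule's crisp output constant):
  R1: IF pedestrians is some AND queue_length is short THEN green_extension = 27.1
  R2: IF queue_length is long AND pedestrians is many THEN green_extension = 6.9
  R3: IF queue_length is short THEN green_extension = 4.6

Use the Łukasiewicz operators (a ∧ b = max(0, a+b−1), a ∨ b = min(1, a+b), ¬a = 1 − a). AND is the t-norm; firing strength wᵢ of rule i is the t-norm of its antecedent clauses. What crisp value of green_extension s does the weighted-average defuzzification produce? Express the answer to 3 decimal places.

4.600

R1 (z=27.1): some=0.32, short=0.46; AND[max(0, a+b−1)] → w = 0.00
R2 (z=6.9): long=0.10, many=0.67; AND[max(0, a+b−1)] → w = 0.00
R3 (z=4.6): short=0.46 → w = 0.46
Weighted average = (0.00·27.1 + 0.00·6.9 + 0.46·4.6) / (0.00 + 0.00 + 0.46)
  = 2.1160 / 0.4600 = 4.600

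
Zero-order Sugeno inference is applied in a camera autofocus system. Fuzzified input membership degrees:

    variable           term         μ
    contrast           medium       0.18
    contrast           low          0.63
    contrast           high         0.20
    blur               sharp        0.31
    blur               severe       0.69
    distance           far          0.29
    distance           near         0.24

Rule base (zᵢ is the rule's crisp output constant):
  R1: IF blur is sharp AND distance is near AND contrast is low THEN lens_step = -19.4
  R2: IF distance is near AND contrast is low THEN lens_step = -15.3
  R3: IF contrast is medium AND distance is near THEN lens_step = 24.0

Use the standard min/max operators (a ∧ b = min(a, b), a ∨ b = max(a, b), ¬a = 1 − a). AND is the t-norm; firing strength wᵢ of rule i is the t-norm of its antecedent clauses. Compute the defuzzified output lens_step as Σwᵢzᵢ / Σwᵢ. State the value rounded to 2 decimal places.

R1 (z=-19.4): sharp=0.31, near=0.24, low=0.63; AND[min(a, b)] → w = 0.24
R2 (z=-15.3): near=0.24, low=0.63; AND[min(a, b)] → w = 0.24
R3 (z=24.0): medium=0.18, near=0.24; AND[min(a, b)] → w = 0.18
Weighted average = (0.24·-19.4 + 0.24·-15.3 + 0.18·24.0) / (0.24 + 0.24 + 0.18)
  = -4.0080 / 0.6600 = -6.07

-6.07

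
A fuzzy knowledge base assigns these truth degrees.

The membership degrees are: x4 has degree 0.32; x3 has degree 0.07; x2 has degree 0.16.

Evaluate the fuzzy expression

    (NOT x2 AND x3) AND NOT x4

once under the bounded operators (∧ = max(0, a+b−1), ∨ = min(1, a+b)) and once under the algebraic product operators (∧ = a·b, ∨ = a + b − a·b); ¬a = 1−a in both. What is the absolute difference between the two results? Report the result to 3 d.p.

0.040

Under bounded:
  NOT x2 = 1 − 0.16 = 0.84
  NOT x2 AND x3 = max(0, a+b−1) on (0.84, 0.07) = 0.00
  NOT x4 = 1 − 0.32 = 0.68
  (NOT x2 AND x3) AND NOT x4 = max(0, a+b−1) on (0.00, 0.68) = 0.00
  → value = 0.0000
Under algebraic product:
  NOT x2 = 1 − 0.1600 = 0.8400
  NOT x2 AND x3 = a·b on (0.8400, 0.0700) = 0.0588
  NOT x4 = 1 − 0.3200 = 0.6800
  (NOT x2 AND x3) AND NOT x4 = a·b on (0.0588, 0.6800) = 0.0400
  → value = 0.0400
|0.0000 − 0.0400| = 0.040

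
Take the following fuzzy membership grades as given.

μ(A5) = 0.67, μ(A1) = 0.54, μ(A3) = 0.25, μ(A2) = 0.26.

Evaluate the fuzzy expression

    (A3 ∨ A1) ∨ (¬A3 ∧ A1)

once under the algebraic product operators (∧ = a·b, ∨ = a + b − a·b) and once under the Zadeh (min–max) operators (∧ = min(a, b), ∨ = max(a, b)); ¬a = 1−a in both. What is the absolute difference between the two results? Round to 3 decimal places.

Under algebraic product:
  A3 ∨ A1 = a + b − a·b on (0.2500, 0.5400) = 0.6550
  ¬A3 = 1 − 0.2500 = 0.7500
  ¬A3 ∧ A1 = a·b on (0.7500, 0.5400) = 0.4050
  (A3 ∨ A1) ∨ (¬A3 ∧ A1) = a + b − a·b on (0.6550, 0.4050) = 0.7947
  → value = 0.7947
Under Zadeh (min–max):
  A3 ∨ A1 = max(a, b) on (0.25, 0.54) = 0.54
  ¬A3 = 1 − 0.25 = 0.75
  ¬A3 ∧ A1 = min(a, b) on (0.75, 0.54) = 0.54
  (A3 ∨ A1) ∨ (¬A3 ∧ A1) = max(a, b) on (0.54, 0.54) = 0.54
  → value = 0.5400
|0.7947 − 0.5400| = 0.255

0.255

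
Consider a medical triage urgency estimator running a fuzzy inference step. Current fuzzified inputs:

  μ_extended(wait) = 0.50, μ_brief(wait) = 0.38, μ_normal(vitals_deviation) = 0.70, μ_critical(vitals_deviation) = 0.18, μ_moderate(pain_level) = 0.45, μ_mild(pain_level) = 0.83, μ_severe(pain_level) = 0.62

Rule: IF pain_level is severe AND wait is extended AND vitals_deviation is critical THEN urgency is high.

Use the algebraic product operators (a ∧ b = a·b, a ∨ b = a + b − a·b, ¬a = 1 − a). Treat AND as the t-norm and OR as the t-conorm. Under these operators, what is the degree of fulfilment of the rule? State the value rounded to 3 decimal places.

firing strength: severe=0.62, extended=0.50, critical=0.18; AND[a·b] → w = 0.0558

0.056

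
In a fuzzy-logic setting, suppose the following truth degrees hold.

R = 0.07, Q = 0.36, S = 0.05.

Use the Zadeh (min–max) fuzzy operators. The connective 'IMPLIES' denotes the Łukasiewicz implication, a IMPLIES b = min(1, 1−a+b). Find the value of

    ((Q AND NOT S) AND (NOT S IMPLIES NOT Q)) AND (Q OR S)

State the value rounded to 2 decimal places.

0.36

NOT S = 1 − 0.05 = 0.95
Q AND NOT S = min(a, b) on (0.36, 0.95) = 0.36
NOT S = 1 − 0.05 = 0.95
NOT Q = 1 − 0.36 = 0.64
NOT S IMPLIES NOT Q  [Łukasiewicz: min(1, 1−a+b)] with a=0.95, b=0.64 → 0.69
(Q AND NOT S) AND (NOT S IMPLIES NOT Q) = min(a, b) on (0.36, 0.69) = 0.36
Q OR S = max(a, b) on (0.36, 0.05) = 0.36
((Q AND NOT S) AND (NOT S IMPLIES NOT Q)) AND (Q OR S) = min(a, b) on (0.36, 0.36) = 0.36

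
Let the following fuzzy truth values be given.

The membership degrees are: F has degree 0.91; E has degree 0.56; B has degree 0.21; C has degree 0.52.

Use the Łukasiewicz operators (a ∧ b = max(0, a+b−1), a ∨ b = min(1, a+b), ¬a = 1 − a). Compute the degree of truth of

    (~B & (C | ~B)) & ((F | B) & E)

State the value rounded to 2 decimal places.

0.35

~B = 1 − 0.21 = 0.79
~B = 1 − 0.21 = 0.79
C | ~B = min(1, a+b) on (0.52, 0.79) = 1.00
~B & (C | ~B) = max(0, a+b−1) on (0.79, 1.00) = 0.79
F | B = min(1, a+b) on (0.91, 0.21) = 1.00
(F | B) & E = max(0, a+b−1) on (1.00, 0.56) = 0.56
(~B & (C | ~B)) & ((F | B) & E) = max(0, a+b−1) on (0.79, 0.56) = 0.35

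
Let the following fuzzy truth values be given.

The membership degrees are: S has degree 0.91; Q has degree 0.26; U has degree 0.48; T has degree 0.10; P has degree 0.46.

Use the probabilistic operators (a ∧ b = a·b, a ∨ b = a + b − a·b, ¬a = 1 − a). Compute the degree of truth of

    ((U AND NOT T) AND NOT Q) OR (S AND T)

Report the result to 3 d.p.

0.382

NOT T = 1 − 0.1000 = 0.9000
U AND NOT T = a·b on (0.4800, 0.9000) = 0.4320
NOT Q = 1 − 0.2600 = 0.7400
(U AND NOT T) AND NOT Q = a·b on (0.4320, 0.7400) = 0.3197
S AND T = a·b on (0.9100, 0.1000) = 0.0910
((U AND NOT T) AND NOT Q) OR (S AND T) = a + b − a·b on (0.3197, 0.0910) = 0.3816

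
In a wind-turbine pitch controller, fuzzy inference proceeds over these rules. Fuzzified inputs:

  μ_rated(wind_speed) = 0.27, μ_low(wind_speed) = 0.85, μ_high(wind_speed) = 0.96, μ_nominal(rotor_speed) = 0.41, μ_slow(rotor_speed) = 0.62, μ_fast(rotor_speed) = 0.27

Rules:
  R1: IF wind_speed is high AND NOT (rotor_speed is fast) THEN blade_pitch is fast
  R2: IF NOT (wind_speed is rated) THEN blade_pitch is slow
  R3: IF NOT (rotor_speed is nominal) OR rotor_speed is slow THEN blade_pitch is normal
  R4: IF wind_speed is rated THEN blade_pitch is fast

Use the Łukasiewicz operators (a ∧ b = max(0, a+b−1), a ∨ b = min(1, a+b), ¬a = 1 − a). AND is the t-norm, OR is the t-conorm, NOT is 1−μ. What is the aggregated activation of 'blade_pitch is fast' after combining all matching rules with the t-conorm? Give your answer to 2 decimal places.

0.96

R1: high=0.96, ¬fast=1−0.27=0.73; AND[max(0, a+b−1)] → w = 0.69
R2: ¬rated=1−0.27=0.73 → w = 0.73
R3: ¬nominal=1−0.41=0.59, slow=0.62; OR[min(1, a+b)] → w = 1.00
R4: rated=0.27 → w = 0.27
Rules with consequent 'fast': {R1, R4} → strengths 0.69, 0.27
Aggregate via t-conorm [min(1, a+b)]: 0.96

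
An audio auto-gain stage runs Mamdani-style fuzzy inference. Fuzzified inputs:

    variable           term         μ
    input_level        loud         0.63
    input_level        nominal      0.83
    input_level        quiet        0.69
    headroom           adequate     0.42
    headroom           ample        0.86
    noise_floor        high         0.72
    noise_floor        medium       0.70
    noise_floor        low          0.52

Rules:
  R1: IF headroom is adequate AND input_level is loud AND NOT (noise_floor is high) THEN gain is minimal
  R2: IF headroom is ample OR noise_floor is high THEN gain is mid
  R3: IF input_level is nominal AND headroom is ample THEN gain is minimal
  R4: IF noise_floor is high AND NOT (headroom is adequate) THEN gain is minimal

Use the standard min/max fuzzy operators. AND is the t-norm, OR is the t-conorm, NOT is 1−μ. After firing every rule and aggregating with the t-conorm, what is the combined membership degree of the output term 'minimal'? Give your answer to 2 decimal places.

0.83

R1: adequate=0.42, loud=0.63, ¬high=1−0.72=0.28; AND[min(a, b)] → w = 0.28
R2: ample=0.86, high=0.72; OR[max(a, b)] → w = 0.86
R3: nominal=0.83, ample=0.86; AND[min(a, b)] → w = 0.83
R4: high=0.72, ¬adequate=1−0.42=0.58; AND[min(a, b)] → w = 0.58
Rules with consequent 'minimal': {R1, R3, R4} → strengths 0.28, 0.83, 0.58
Aggregate via t-conorm [max(a, b)]: 0.83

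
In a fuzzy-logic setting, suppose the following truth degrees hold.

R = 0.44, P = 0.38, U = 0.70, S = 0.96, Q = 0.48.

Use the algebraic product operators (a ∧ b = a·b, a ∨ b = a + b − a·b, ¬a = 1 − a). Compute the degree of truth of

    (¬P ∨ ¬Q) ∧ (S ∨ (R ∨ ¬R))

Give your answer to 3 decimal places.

0.810

¬P = 1 − 0.3800 = 0.6200
¬Q = 1 − 0.4800 = 0.5200
¬P ∨ ¬Q = a + b − a·b on (0.6200, 0.5200) = 0.8176
¬R = 1 − 0.4400 = 0.5600
R ∨ ¬R = a + b − a·b on (0.4400, 0.5600) = 0.7536
S ∨ (R ∨ ¬R) = a + b − a·b on (0.9600, 0.7536) = 0.9901
(¬P ∨ ¬Q) ∧ (S ∨ (R ∨ ¬R)) = a·b on (0.8176, 0.9901) = 0.8095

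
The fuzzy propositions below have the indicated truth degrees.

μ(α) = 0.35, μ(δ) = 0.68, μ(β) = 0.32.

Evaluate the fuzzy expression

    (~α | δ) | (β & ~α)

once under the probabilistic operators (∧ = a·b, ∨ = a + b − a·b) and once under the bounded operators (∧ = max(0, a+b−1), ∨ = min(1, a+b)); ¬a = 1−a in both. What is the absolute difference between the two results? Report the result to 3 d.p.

0.089

Under probabilistic:
  ~α = 1 − 0.3500 = 0.6500
  ~α | δ = a + b − a·b on (0.6500, 0.6800) = 0.8880
  ~α = 1 − 0.3500 = 0.6500
  β & ~α = a·b on (0.3200, 0.6500) = 0.2080
  (~α | δ) | (β & ~α) = a + b − a·b on (0.8880, 0.2080) = 0.9113
  → value = 0.9113
Under bounded:
  ~α = 1 − 0.35 = 0.65
  ~α | δ = min(1, a+b) on (0.65, 0.68) = 1.00
  ~α = 1 − 0.35 = 0.65
  β & ~α = max(0, a+b−1) on (0.32, 0.65) = 0.00
  (~α | δ) | (β & ~α) = min(1, a+b) on (1.00, 0.00) = 1.00
  → value = 1.0000
|0.9113 − 1.0000| = 0.089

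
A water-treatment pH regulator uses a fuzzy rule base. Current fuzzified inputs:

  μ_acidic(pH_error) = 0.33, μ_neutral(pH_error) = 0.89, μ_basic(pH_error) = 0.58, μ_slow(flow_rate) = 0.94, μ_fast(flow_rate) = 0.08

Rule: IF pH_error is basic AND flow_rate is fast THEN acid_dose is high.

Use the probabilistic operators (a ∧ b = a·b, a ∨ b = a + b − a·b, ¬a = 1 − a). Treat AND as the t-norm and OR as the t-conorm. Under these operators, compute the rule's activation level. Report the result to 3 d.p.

firing strength: basic=0.58, fast=0.08; AND[a·b] → w = 0.0464

0.046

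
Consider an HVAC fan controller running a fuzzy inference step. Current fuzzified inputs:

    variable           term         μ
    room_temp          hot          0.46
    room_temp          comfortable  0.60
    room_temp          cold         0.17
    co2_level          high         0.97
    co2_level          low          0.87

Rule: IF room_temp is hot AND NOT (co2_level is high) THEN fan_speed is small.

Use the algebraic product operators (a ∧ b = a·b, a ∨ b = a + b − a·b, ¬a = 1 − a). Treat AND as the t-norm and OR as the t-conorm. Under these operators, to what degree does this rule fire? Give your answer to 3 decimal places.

firing strength: hot=0.46, ¬high=1−0.97=0.03; AND[a·b] → w = 0.0138

0.014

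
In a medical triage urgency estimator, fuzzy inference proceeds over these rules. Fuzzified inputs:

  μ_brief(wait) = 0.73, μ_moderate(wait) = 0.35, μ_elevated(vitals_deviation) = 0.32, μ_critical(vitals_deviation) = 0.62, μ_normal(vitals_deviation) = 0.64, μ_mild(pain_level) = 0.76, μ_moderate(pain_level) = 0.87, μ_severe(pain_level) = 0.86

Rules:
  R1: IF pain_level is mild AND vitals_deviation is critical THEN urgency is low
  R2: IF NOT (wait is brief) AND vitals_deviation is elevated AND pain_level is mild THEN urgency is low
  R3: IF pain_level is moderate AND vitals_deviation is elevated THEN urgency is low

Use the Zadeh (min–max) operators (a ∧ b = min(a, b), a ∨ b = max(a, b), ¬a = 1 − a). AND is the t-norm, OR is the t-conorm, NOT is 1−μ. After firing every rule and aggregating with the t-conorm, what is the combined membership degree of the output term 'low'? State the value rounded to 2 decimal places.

0.62

R1: mild=0.76, critical=0.62; AND[min(a, b)] → w = 0.62
R2: ¬brief=1−0.73=0.27, elevated=0.32, mild=0.76; AND[min(a, b)] → w = 0.27
R3: moderate=0.87, elevated=0.32; AND[min(a, b)] → w = 0.32
Rules with consequent 'low': {R1, R2, R3} → strengths 0.62, 0.27, 0.32
Aggregate via t-conorm [max(a, b)]: 0.62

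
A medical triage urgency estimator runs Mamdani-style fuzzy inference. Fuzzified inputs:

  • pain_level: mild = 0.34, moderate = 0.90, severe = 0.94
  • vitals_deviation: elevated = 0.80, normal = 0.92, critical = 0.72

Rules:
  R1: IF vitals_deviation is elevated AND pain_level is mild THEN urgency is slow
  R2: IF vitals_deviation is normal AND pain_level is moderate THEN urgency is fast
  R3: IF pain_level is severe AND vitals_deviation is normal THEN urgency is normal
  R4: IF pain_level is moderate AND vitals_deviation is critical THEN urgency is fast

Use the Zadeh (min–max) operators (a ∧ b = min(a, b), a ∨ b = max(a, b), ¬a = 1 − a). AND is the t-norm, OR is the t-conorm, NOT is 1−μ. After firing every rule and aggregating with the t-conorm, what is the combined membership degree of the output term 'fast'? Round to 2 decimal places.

0.90

R1: elevated=0.80, mild=0.34; AND[min(a, b)] → w = 0.34
R2: normal=0.92, moderate=0.90; AND[min(a, b)] → w = 0.90
R3: severe=0.94, normal=0.92; AND[min(a, b)] → w = 0.92
R4: moderate=0.90, critical=0.72; AND[min(a, b)] → w = 0.72
Rules with consequent 'fast': {R2, R4} → strengths 0.90, 0.72
Aggregate via t-conorm [max(a, b)]: 0.90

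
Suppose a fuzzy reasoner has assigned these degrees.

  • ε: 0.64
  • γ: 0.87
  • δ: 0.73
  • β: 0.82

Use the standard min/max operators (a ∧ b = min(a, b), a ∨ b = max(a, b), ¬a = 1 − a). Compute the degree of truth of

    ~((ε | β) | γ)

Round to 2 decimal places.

0.13

ε | β = max(a, b) on (0.64, 0.82) = 0.82
(ε | β) | γ = max(a, b) on (0.82, 0.87) = 0.87
~((ε | β) | γ) = 1 − 0.87 = 0.13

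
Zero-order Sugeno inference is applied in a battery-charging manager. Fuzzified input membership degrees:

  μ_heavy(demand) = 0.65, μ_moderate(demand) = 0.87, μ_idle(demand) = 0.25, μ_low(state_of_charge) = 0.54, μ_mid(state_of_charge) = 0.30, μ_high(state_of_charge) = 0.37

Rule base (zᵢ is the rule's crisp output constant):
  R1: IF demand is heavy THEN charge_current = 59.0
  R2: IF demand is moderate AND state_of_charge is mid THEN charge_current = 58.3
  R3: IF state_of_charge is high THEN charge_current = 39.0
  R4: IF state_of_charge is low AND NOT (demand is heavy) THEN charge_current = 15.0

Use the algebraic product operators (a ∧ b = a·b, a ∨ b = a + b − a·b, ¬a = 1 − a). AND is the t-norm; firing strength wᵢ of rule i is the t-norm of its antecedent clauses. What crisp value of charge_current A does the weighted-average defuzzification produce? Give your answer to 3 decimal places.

R1 (z=59.0): heavy=0.65 → w = 0.6500
R2 (z=58.3): moderate=0.87, mid=0.30; AND[a·b] → w = 0.2610
R3 (z=39.0): high=0.37 → w = 0.3700
R4 (z=15.0): low=0.54, ¬heavy=1−0.65=0.35; AND[a·b] → w = 0.1890
Weighted average = (0.6500·59.0 + 0.2610·58.3 + 0.3700·39.0 + 0.1890·15.0) / (0.6500 + 0.2610 + 0.3700 + 0.1890)
  = 70.8313 / 1.4700 = 48.185

48.185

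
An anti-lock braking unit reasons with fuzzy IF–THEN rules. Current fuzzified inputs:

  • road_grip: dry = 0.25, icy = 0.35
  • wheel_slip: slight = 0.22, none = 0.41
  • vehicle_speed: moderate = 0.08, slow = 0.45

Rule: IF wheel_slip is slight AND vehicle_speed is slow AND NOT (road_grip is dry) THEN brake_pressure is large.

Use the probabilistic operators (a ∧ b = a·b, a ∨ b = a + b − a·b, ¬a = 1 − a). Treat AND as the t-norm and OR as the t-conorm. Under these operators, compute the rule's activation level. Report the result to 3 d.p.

0.074

firing strength: slight=0.22, slow=0.45, ¬dry=1−0.25=0.75; AND[a·b] → w = 0.0743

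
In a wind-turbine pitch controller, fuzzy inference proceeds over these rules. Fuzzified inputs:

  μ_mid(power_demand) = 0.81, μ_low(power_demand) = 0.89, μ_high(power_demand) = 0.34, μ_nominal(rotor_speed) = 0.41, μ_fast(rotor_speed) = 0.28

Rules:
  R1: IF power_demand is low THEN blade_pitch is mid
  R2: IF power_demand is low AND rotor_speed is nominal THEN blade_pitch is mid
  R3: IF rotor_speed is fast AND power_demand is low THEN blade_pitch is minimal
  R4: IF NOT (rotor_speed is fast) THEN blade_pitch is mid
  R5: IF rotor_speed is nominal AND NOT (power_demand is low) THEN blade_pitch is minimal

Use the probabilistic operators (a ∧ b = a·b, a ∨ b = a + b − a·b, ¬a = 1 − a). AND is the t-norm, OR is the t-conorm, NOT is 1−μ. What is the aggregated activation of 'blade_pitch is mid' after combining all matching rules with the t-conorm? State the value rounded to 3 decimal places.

0.980

R1: low=0.89 → w = 0.8900
R2: low=0.89, nominal=0.41; AND[a·b] → w = 0.3649
R3: fast=0.28, low=0.89; AND[a·b] → w = 0.2492
R4: ¬fast=1−0.28=0.72 → w = 0.7200
R5: nominal=0.41, ¬low=1−0.89=0.11; AND[a·b] → w = 0.0451
Rules with consequent 'mid': {R1, R2, R4} → strengths 0.8900, 0.3649, 0.7200
Aggregate via t-conorm [a + b − a·b]: 0.9804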